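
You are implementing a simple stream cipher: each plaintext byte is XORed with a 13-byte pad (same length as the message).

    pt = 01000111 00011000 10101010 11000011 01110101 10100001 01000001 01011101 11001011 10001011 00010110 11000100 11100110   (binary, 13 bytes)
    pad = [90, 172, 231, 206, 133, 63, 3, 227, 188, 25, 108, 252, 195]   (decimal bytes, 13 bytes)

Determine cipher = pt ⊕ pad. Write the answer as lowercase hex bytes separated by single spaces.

1d b4 4d 0d f0 9e 42 be 77 92 7a 38 25

XOR is its own inverse, so applying the key byte-wise gives the result directly.
 71 ⊕  90 =  29
 24 ⊕ 172 = 180
170 ⊕ 231 =  77
195 ⊕ 206 =  13
117 ⊕ 133 = 240
161 ⊕  63 = 158
 65 ⊕   3 =  66
 93 ⊕ 227 = 190
203 ⊕ 188 = 119
139 ⊕  25 = 146
 22 ⊕ 108 = 122
196 ⊕ 252 =  56
230 ⊕ 195 =  37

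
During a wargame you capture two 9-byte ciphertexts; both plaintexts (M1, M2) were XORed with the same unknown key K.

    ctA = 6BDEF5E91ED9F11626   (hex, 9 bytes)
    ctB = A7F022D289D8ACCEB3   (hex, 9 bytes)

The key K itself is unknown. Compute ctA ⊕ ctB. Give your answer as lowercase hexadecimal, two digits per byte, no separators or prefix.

cc2ed73b97015dd895

ctA ⊕ ctB = (M1 ⊕ K) ⊕ (M2 ⊕ K) = M1 ⊕ M2 — the shared key cancels under XOR.
byte 0: 6b xor a7 = cc
byte 1: de xor f0 = 2e
byte 2: f5 xor 22 = d7
byte 3: e9 xor d2 = 3b
byte 4: 1e xor 89 = 97
byte 5: d9 xor d8 = 01
byte 6: f1 xor ac = 5d
byte 7: 16 xor ce = d8
byte 8: 26 xor b3 = 95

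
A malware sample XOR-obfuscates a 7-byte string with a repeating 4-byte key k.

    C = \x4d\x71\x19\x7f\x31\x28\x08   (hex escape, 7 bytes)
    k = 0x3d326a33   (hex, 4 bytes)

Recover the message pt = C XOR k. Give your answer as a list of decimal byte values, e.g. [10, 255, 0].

[112, 67, 115, 76, 12, 26, 98]

The 4-byte key repeats, so the effective keystream is 3d 32 6a 33 3d 32 6a.
byte 0: 4d xor 3d = 70
byte 1: 71 xor 32 = 43
byte 2: 19 xor 6a = 73
byte 3: 7f xor 33 = 4c
byte 4: 31 xor 3d = 0c
byte 5: 28 xor 32 = 1a
byte 6: 08 xor 6a = 62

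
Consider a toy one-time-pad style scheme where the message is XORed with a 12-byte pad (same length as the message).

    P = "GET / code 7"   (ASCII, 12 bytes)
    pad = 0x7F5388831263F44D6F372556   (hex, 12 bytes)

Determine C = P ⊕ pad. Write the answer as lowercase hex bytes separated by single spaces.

47 XOR 7f = 38
45 XOR 53 = 16
54 XOR 88 = dc
20 XOR 83 = a3
2f XOR 12 = 3d
20 XOR 63 = 43
63 XOR f4 = 97
6f XOR 4d = 22
64 XOR 6f = 0b
65 XOR 37 = 52
20 XOR 25 = 05
37 XOR 56 = 61

38 16 dc a3 3d 43 97 22 0b 52 05 61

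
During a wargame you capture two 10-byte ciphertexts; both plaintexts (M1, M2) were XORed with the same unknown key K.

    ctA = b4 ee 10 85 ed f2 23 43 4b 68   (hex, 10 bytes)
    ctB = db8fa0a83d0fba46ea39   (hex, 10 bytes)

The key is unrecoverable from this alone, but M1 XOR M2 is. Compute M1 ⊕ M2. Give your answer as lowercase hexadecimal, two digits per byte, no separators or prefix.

ctA ⊕ ctB = (M1 ⊕ K) ⊕ (M2 ⊕ K) = M1 ⊕ M2 — the shared key cancels under XOR.
b4 ⊕ db = 6f
ee ⊕ 8f = 61
10 ⊕ a0 = b0
85 ⊕ a8 = 2d
ed ⊕ 3d = d0
f2 ⊕ 0f = fd
23 ⊕ ba = 99
43 ⊕ 46 = 05
4b ⊕ ea = a1
68 ⊕ 39 = 51

6f61b02dd0fd9905a151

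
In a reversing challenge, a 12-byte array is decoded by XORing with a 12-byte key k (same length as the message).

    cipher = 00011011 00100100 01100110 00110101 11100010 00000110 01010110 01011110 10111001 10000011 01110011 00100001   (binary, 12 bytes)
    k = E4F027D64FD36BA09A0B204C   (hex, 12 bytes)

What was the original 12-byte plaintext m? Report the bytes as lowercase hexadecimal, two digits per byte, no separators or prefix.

ffd441e3add53dfe2388536d

XOR is its own inverse, so applying the key byte-wise gives the result directly.
byte 0: 1b xor e4 = ff
byte 1: 24 xor f0 = d4
byte 2: 66 xor 27 = 41
byte 3: 35 xor d6 = e3
byte 4: e2 xor 4f = ad
byte 5: 06 xor d3 = d5
byte 6: 56 xor 6b = 3d
byte 7: 5e xor a0 = fe
byte 8: b9 xor 9a = 23
byte 9: 83 xor 0b = 88
byte 10: 73 xor 20 = 53
byte 11: 21 xor 4c = 6d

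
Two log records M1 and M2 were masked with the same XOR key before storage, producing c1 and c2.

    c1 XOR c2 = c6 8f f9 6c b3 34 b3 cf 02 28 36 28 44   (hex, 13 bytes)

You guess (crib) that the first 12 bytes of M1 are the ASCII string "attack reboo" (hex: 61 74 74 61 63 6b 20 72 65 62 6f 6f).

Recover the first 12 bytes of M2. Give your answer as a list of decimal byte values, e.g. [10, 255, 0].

[167, 251, 141, 13, 208, 95, 147, 189, 103, 74, 89, 71]

Since c1 ⊕ c2 = M1 ⊕ M2, XORing with the guessed M1 bytes yields the corresponding M2 bytes: M2 = (c1 ⊕ c2) ⊕ M1.
11000110 ⊕ 01100001 = 10100111
10001111 ⊕ 01110100 = 11111011
11111001 ⊕ 01110100 = 10001101
01101100 ⊕ 01100001 = 00001101
10110011 ⊕ 01100011 = 11010000
00110100 ⊕ 01101011 = 01011111
10110011 ⊕ 00100000 = 10010011
11001111 ⊕ 01110010 = 10111101
00000010 ⊕ 01100101 = 01100111
00101000 ⊕ 01100010 = 01001010
00110110 ⊕ 01101111 = 01011001
00101000 ⊕ 01101111 = 01000111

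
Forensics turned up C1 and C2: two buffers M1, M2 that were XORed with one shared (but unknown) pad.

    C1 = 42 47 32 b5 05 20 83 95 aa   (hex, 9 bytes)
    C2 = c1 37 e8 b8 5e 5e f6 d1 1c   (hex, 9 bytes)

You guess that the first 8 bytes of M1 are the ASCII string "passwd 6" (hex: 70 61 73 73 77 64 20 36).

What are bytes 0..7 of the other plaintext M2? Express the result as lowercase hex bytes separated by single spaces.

First, C1 ⊕ C2 = (M1 ⊕ K) ⊕ (M2 ⊕ K) = M1 ⊕ M2, so the key drops out. Then M2 = (M1 ⊕ M2) ⊕ M1 over the first 8 bytes.
byte 0: (42 XOR c1) XOR 70 = 83 XOR 70 = f3
byte 1: (47 XOR 37) XOR 61 = 70 XOR 61 = 11
byte 2: (32 XOR e8) XOR 73 = da XOR 73 = a9
byte 3: (b5 XOR b8) XOR 73 = 0d XOR 73 = 7e
byte 4: (05 XOR 5e) XOR 77 = 5b XOR 77 = 2c
byte 5: (20 XOR 5e) XOR 64 = 7e XOR 64 = 1a
byte 6: (83 XOR f6) XOR 20 = 75 XOR 20 = 55
byte 7: (95 XOR d1) XOR 36 = 44 XOR 36 = 72

f3 11 a9 7e 2c 1a 55 72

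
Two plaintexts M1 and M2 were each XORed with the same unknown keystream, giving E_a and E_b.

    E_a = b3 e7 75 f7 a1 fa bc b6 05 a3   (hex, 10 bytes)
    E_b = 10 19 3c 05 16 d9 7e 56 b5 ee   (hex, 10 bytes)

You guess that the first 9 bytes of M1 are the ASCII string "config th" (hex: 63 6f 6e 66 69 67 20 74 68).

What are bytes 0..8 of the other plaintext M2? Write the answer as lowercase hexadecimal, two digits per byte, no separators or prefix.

c0912794de44e294d8

First, E_a ⊕ E_b = (M1 ⊕ K) ⊕ (M2 ⊕ K) = M1 ⊕ M2, so the key drops out. Then M2 = (M1 ⊕ M2) ⊕ M1 over the first 9 bytes.
byte 0: (b3 XOR 10) XOR 63 = a3 XOR 63 = c0
byte 1: (e7 XOR 19) XOR 6f = fe XOR 6f = 91
byte 2: (75 XOR 3c) XOR 6e = 49 XOR 6e = 27
byte 3: (f7 XOR 05) XOR 66 = f2 XOR 66 = 94
byte 4: (a1 XOR 16) XOR 69 = b7 XOR 69 = de
byte 5: (fa XOR d9) XOR 67 = 23 XOR 67 = 44
byte 6: (bc XOR 7e) XOR 20 = c2 XOR 20 = e2
byte 7: (b6 XOR 56) XOR 74 = e0 XOR 74 = 94
byte 8: (05 XOR b5) XOR 68 = b0 XOR 68 = d8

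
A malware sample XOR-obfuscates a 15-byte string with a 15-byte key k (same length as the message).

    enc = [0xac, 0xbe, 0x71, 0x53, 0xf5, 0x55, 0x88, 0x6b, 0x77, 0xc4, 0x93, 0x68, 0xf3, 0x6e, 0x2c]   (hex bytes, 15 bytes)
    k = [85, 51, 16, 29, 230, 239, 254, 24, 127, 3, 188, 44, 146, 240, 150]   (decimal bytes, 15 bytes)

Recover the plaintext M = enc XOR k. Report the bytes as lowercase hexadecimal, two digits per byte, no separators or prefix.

f98d614e13ba767308c72f44619eba

ac XOR 55 = f9
be XOR 33 = 8d
71 XOR 10 = 61
53 XOR 1d = 4e
f5 XOR e6 = 13
55 XOR ef = ba
88 XOR fe = 76
6b XOR 18 = 73
77 XOR 7f = 08
c4 XOR 03 = c7
93 XOR bc = 2f
68 XOR 2c = 44
f3 XOR 92 = 61
6e XOR f0 = 9e
2c XOR 96 = ba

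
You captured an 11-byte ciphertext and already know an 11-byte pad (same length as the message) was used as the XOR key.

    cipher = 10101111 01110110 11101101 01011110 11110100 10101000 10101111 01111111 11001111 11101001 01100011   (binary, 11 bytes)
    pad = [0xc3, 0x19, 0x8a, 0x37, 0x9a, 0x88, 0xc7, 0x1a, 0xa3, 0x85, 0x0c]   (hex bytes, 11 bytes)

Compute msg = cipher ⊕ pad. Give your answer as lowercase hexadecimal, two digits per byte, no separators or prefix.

6c6f67696e2068656c6c6f

XOR is its own inverse, so applying the key byte-wise gives the result directly.
10101111 XOR 11000011 = 01101100
01110110 XOR 00011001 = 01101111
11101101 XOR 10001010 = 01100111
01011110 XOR 00110111 = 01101001
11110100 XOR 10011010 = 01101110
10101000 XOR 10001000 = 00100000
10101111 XOR 11000111 = 01101000
01111111 XOR 00011010 = 01100101
11001111 XOR 10100011 = 01101100
11101001 XOR 10000101 = 01101100
01100011 XOR 00001100 = 01101111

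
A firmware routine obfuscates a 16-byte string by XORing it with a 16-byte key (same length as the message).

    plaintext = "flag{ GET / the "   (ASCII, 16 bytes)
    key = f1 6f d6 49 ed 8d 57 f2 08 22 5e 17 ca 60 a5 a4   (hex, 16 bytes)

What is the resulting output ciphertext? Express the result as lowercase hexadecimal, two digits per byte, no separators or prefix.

9703b72e96ad10b75c027137be08c084

XOR is its own inverse, so applying the key byte-wise gives the result directly.
01100110 XOR 11110001 = 10010111
01101100 XOR 01101111 = 00000011
01100001 XOR 11010110 = 10110111
01100111 XOR 01001001 = 00101110
01111011 XOR 11101101 = 10010110
00100000 XOR 10001101 = 10101101
01000111 XOR 01010111 = 00010000
01000101 XOR 11110010 = 10110111
01010100 XOR 00001000 = 01011100
00100000 XOR 00100010 = 00000010
00101111 XOR 01011110 = 01110001
00100000 XOR 00010111 = 00110111
01110100 XOR 11001010 = 10111110
01101000 XOR 01100000 = 00001000
01100101 XOR 10100101 = 11000000
00100000 XOR 10100100 = 10000100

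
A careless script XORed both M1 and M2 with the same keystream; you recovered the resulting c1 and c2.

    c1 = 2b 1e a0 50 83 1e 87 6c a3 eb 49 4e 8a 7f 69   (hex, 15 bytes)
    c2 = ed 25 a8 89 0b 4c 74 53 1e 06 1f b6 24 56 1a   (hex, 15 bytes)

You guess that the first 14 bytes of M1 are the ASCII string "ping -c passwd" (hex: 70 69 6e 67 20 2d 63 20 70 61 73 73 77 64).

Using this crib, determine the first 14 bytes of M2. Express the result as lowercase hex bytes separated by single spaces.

First, c1 ⊕ c2 = (M1 ⊕ K) ⊕ (M2 ⊕ K) = M1 ⊕ M2, so the key drops out. Then M2 = (M1 ⊕ M2) ⊕ M1 over the first 14 bytes.
byte 0: (2b XOR ed) XOR 70 = c6 XOR 70 = b6
byte 1: (1e XOR 25) XOR 69 = 3b XOR 69 = 52
byte 2: (a0 XOR a8) XOR 6e = 08 XOR 6e = 66
byte 3: (50 XOR 89) XOR 67 = d9 XOR 67 = be
byte 4: (83 XOR 0b) XOR 20 = 88 XOR 20 = a8
byte 5: (1e XOR 4c) XOR 2d = 52 XOR 2d = 7f
byte 6: (87 XOR 74) XOR 63 = f3 XOR 63 = 90
byte 7: (6c XOR 53) XOR 20 = 3f XOR 20 = 1f
byte 8: (a3 XOR 1e) XOR 70 = bd XOR 70 = cd
byte 9: (eb XOR 06) XOR 61 = ed XOR 61 = 8c
byte 10: (49 XOR 1f) XOR 73 = 56 XOR 73 = 25
byte 11: (4e XOR b6) XOR 73 = f8 XOR 73 = 8b
byte 12: (8a XOR 24) XOR 77 = ae XOR 77 = d9
byte 13: (7f XOR 56) XOR 64 = 29 XOR 64 = 4d

b6 52 66 be a8 7f 90 1f cd 8c 25 8b d9 4d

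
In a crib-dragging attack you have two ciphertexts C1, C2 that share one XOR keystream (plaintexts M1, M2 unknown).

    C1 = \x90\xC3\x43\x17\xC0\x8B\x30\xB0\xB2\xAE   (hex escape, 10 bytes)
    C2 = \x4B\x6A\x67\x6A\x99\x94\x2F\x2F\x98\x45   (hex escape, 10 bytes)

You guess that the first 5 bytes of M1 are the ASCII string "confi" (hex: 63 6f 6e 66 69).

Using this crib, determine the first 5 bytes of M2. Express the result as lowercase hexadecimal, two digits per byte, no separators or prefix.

First, C1 ⊕ C2 = (M1 ⊕ K) ⊕ (M2 ⊕ K) = M1 ⊕ M2, so the key drops out. Then M2 = (M1 ⊕ M2) ⊕ M1 over the first 5 bytes.
byte 0: (90 ⊕ 4b) ⊕ 63 = db ⊕ 63 = b8
byte 1: (c3 ⊕ 6a) ⊕ 6f = a9 ⊕ 6f = c6
byte 2: (43 ⊕ 67) ⊕ 6e = 24 ⊕ 6e = 4a
byte 3: (17 ⊕ 6a) ⊕ 66 = 7d ⊕ 66 = 1b
byte 4: (c0 ⊕ 99) ⊕ 69 = 59 ⊕ 69 = 30

b8c64a1b30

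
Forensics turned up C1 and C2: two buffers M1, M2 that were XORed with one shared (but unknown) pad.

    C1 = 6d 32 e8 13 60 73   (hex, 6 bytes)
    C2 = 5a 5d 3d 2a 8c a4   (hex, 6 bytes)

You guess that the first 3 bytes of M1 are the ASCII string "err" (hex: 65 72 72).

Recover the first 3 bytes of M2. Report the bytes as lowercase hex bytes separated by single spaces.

First, C1 ⊕ C2 = (M1 ⊕ K) ⊕ (M2 ⊕ K) = M1 ⊕ M2, so the key drops out. Then M2 = (M1 ⊕ M2) ⊕ M1 over the first 3 bytes.
byte 0: (6d xor 5a) xor 65 = 37 xor 65 = 52
byte 1: (32 xor 5d) xor 72 = 6f xor 72 = 1d
byte 2: (e8 xor 3d) xor 72 = d5 xor 72 = a7

52 1d a7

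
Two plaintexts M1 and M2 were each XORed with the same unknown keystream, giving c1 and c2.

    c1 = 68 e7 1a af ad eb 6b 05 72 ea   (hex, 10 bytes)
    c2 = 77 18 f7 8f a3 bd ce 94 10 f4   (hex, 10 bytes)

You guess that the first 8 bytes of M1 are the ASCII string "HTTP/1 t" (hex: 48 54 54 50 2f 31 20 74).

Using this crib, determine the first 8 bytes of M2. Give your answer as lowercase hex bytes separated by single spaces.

57 ab b9 70 21 67 85 e5

First, c1 ⊕ c2 = (M1 ⊕ K) ⊕ (M2 ⊕ K) = M1 ⊕ M2, so the key drops out. Then M2 = (M1 ⊕ M2) ⊕ M1 over the first 8 bytes.
byte 0: (68 ⊕ 77) ⊕ 48 = 1f ⊕ 48 = 57
byte 1: (e7 ⊕ 18) ⊕ 54 = ff ⊕ 54 = ab
byte 2: (1a ⊕ f7) ⊕ 54 = ed ⊕ 54 = b9
byte 3: (af ⊕ 8f) ⊕ 50 = 20 ⊕ 50 = 70
byte 4: (ad ⊕ a3) ⊕ 2f = 0e ⊕ 2f = 21
byte 5: (eb ⊕ bd) ⊕ 31 = 56 ⊕ 31 = 67
byte 6: (6b ⊕ ce) ⊕ 20 = a5 ⊕ 20 = 85
byte 7: (05 ⊕ 94) ⊕ 74 = 91 ⊕ 74 = e5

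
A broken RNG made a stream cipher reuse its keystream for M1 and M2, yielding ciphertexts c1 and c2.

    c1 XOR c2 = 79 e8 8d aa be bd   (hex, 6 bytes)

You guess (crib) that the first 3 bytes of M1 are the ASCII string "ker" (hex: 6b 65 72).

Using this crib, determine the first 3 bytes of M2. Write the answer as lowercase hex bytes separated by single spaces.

12 8d ff

Since c1 ⊕ c2 = M1 ⊕ M2, XORing with the guessed M1 bytes yields the corresponding M2 bytes: M2 = (c1 ⊕ c2) ⊕ M1.
byte 0: 01111001 XOR 01101011 = 00010010
byte 1: 11101000 XOR 01100101 = 10001101
byte 2: 10001101 XOR 01110010 = 11111111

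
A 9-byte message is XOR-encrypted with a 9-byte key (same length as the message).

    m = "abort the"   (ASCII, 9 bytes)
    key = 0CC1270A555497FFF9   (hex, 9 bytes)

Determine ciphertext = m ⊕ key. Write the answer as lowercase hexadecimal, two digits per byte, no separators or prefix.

6da348782174e3979c

61 xor 0c = 6d
62 xor c1 = a3
6f xor 27 = 48
72 xor 0a = 78
74 xor 55 = 21
20 xor 54 = 74
74 xor 97 = e3
68 xor ff = 97
65 xor f9 = 9c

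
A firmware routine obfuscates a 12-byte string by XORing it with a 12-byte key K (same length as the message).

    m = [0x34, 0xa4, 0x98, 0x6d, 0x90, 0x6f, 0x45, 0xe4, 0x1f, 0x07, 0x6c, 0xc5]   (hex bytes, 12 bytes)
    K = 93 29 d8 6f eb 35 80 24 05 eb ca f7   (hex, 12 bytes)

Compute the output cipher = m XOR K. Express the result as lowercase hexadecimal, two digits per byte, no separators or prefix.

XOR is its own inverse, so applying the key byte-wise gives the result directly.
34 ⊕ 93 = a7
a4 ⊕ 29 = 8d
98 ⊕ d8 = 40
6d ⊕ 6f = 02
90 ⊕ eb = 7b
6f ⊕ 35 = 5a
45 ⊕ 80 = c5
e4 ⊕ 24 = c0
1f ⊕ 05 = 1a
07 ⊕ eb = ec
6c ⊕ ca = a6
c5 ⊕ f7 = 32

a78d40027b5ac5c01aeca632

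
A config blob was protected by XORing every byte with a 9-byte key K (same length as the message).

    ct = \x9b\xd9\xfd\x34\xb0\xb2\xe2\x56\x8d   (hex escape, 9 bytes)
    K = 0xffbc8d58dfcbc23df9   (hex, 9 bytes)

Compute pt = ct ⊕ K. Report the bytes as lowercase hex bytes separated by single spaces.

64 65 70 6c 6f 79 20 6b 74

XOR is its own inverse, so applying the key byte-wise gives the result directly.
9b ^ ff = 64
d9 ^ bc = 65
fd ^ 8d = 70
34 ^ 58 = 6c
b0 ^ df = 6f
b2 ^ cb = 79
e2 ^ c2 = 20
56 ^ 3d = 6b
8d ^ f9 = 74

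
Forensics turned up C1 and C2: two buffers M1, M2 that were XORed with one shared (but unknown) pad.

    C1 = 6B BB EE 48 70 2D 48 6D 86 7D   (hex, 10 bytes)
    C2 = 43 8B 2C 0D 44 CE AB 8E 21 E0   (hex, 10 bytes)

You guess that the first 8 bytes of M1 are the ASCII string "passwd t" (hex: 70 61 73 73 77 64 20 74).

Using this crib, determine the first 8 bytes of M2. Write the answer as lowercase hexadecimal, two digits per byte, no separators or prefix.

5851b1364387c397

First, C1 ⊕ C2 = (M1 ⊕ K) ⊕ (M2 ⊕ K) = M1 ⊕ M2, so the key drops out. Then M2 = (M1 ⊕ M2) ⊕ M1 over the first 8 bytes.
byte 0: (6b ⊕ 43) ⊕ 70 = 28 ⊕ 70 = 58
byte 1: (bb ⊕ 8b) ⊕ 61 = 30 ⊕ 61 = 51
byte 2: (ee ⊕ 2c) ⊕ 73 = c2 ⊕ 73 = b1
byte 3: (48 ⊕ 0d) ⊕ 73 = 45 ⊕ 73 = 36
byte 4: (70 ⊕ 44) ⊕ 77 = 34 ⊕ 77 = 43
byte 5: (2d ⊕ ce) ⊕ 64 = e3 ⊕ 64 = 87
byte 6: (48 ⊕ ab) ⊕ 20 = e3 ⊕ 20 = c3
byte 7: (6d ⊕ 8e) ⊕ 74 = e3 ⊕ 74 = 97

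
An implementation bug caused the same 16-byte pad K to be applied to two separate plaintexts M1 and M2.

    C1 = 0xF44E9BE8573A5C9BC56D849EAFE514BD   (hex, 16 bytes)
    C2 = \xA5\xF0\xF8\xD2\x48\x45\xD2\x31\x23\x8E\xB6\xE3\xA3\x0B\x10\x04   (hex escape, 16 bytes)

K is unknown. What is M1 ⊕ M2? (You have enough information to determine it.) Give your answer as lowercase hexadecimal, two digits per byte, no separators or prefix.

51be633a1f7f8eaae6e3327d0cee04b9

C1 ⊕ C2 = (M1 ⊕ K) ⊕ (M2 ⊕ K) = M1 ⊕ M2 — the shared key cancels under XOR.
f4 xor a5 = 51
4e xor f0 = be
9b xor f8 = 63
e8 xor d2 = 3a
57 xor 48 = 1f
3a xor 45 = 7f
5c xor d2 = 8e
9b xor 31 = aa
c5 xor 23 = e6
6d xor 8e = e3
84 xor b6 = 32
9e xor e3 = 7d
af xor a3 = 0c
e5 xor 0b = ee
14 xor 10 = 04
bd xor 04 = b9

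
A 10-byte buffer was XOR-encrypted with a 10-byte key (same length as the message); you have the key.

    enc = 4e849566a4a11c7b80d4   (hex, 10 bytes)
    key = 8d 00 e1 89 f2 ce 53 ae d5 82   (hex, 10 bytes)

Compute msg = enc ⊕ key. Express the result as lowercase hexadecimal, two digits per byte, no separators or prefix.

c38474ef566f4fd55556

XOR is its own inverse, so applying the key byte-wise gives the result directly.
01001110 XOR 10001101 = 11000011
10000100 XOR 00000000 = 10000100
10010101 XOR 11100001 = 01110100
01100110 XOR 10001001 = 11101111
10100100 XOR 11110010 = 01010110
10100001 XOR 11001110 = 01101111
00011100 XOR 01010011 = 01001111
01111011 XOR 10101110 = 11010101
10000000 XOR 11010101 = 01010101
11010100 XOR 10000010 = 01010110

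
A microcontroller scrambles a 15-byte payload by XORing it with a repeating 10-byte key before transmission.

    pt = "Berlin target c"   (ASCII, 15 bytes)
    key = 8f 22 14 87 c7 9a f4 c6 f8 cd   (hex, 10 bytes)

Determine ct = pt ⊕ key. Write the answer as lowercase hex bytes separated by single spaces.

The 10-byte key repeats, so the effective keystream is 8f 22 14 87 c7 9a f4 c6 f8 cd 8f 22 14 87 c7.
byte 0: 42 ^ 8f = cd
byte 1: 65 ^ 22 = 47
byte 2: 72 ^ 14 = 66
byte 3: 6c ^ 87 = eb
byte 4: 69 ^ c7 = ae
byte 5: 6e ^ 9a = f4
byte 6: 20 ^ f4 = d4
byte 7: 74 ^ c6 = b2
byte 8: 61 ^ f8 = 99
byte 9: 72 ^ cd = bf
byte 10: 67 ^ 8f = e8
byte 11: 65 ^ 22 = 47
byte 12: 74 ^ 14 = 60
byte 13: 20 ^ 87 = a7
byte 14: 63 ^ c7 = a4

cd 47 66 eb ae f4 d4 b2 99 bf e8 47 60 a7 a4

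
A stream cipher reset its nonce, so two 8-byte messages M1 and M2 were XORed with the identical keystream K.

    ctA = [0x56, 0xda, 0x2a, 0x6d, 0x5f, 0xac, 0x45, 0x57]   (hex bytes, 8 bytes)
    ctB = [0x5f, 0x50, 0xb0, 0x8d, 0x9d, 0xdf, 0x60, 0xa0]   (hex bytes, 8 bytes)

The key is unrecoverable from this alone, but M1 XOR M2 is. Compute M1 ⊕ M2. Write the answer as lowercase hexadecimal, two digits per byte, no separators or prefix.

ctA ⊕ ctB = (M1 ⊕ K) ⊕ (M2 ⊕ K) = M1 ⊕ M2 — the shared key cancels under XOR.
01010110 ⊕ 01011111 = 00001001
11011010 ⊕ 01010000 = 10001010
00101010 ⊕ 10110000 = 10011010
01101101 ⊕ 10001101 = 11100000
01011111 ⊕ 10011101 = 11000010
10101100 ⊕ 11011111 = 01110011
01000101 ⊕ 01100000 = 00100101
01010111 ⊕ 10100000 = 11110111

098a9ae0c27325f7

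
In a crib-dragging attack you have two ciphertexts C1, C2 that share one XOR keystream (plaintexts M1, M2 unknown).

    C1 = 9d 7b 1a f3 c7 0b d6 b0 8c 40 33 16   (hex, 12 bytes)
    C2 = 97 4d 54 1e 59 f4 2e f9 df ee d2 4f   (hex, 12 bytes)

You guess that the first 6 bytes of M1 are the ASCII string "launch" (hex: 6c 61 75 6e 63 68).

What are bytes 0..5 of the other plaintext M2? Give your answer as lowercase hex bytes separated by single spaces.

First, C1 ⊕ C2 = (M1 ⊕ K) ⊕ (M2 ⊕ K) = M1 ⊕ M2, so the key drops out. Then M2 = (M1 ⊕ M2) ⊕ M1 over the first 6 bytes.
byte 0: (9d ^ 97) ^ 6c = 0a ^ 6c = 66
byte 1: (7b ^ 4d) ^ 61 = 36 ^ 61 = 57
byte 2: (1a ^ 54) ^ 75 = 4e ^ 75 = 3b
byte 3: (f3 ^ 1e) ^ 6e = ed ^ 6e = 83
byte 4: (c7 ^ 59) ^ 63 = 9e ^ 63 = fd
byte 5: (0b ^ f4) ^ 68 = ff ^ 68 = 97

66 57 3b 83 fd 97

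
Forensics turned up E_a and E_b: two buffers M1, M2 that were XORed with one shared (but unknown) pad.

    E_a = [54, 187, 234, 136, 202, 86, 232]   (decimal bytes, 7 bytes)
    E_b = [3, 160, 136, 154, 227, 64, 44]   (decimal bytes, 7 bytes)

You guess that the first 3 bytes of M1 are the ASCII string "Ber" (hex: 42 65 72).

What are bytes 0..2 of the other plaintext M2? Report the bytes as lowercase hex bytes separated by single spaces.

First, E_a ⊕ E_b = (M1 ⊕ K) ⊕ (M2 ⊕ K) = M1 ⊕ M2, so the key drops out. Then M2 = (M1 ⊕ M2) ⊕ M1 over the first 3 bytes.
byte 0: (36 XOR 03) XOR 42 = 35 XOR 42 = 77
byte 1: (bb XOR a0) XOR 65 = 1b XOR 65 = 7e
byte 2: (ea XOR 88) XOR 72 = 62 XOR 72 = 10

77 7e 10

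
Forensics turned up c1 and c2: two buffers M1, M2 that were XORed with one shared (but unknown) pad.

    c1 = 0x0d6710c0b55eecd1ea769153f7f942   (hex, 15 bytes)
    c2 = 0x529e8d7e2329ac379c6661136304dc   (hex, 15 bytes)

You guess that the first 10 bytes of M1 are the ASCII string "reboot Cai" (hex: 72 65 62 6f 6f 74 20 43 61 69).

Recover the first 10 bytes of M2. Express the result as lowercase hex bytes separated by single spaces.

2d 9c ff d1 f9 03 60 a5 17 79

First, c1 ⊕ c2 = (M1 ⊕ K) ⊕ (M2 ⊕ K) = M1 ⊕ M2, so the key drops out. Then M2 = (M1 ⊕ M2) ⊕ M1 over the first 10 bytes.
byte 0: (0d ^ 52) ^ 72 = 5f ^ 72 = 2d
byte 1: (67 ^ 9e) ^ 65 = f9 ^ 65 = 9c
byte 2: (10 ^ 8d) ^ 62 = 9d ^ 62 = ff
byte 3: (c0 ^ 7e) ^ 6f = be ^ 6f = d1
byte 4: (b5 ^ 23) ^ 6f = 96 ^ 6f = f9
byte 5: (5e ^ 29) ^ 74 = 77 ^ 74 = 03
byte 6: (ec ^ ac) ^ 20 = 40 ^ 20 = 60
byte 7: (d1 ^ 37) ^ 43 = e6 ^ 43 = a5
byte 8: (ea ^ 9c) ^ 61 = 76 ^ 61 = 17
byte 9: (76 ^ 66) ^ 69 = 10 ^ 69 = 79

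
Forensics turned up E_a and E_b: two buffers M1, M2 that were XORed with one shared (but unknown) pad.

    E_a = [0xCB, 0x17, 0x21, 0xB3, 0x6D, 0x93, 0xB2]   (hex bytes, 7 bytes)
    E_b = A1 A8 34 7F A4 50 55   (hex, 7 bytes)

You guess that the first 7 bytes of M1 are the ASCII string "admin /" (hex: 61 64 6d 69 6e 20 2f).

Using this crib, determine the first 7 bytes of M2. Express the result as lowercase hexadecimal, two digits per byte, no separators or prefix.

First, E_a ⊕ E_b = (M1 ⊕ K) ⊕ (M2 ⊕ K) = M1 ⊕ M2, so the key drops out. Then M2 = (M1 ⊕ M2) ⊕ M1 over the first 7 bytes.
byte 0: (cb ^ a1) ^ 61 = 6a ^ 61 = 0b
byte 1: (17 ^ a8) ^ 64 = bf ^ 64 = db
byte 2: (21 ^ 34) ^ 6d = 15 ^ 6d = 78
byte 3: (b3 ^ 7f) ^ 69 = cc ^ 69 = a5
byte 4: (6d ^ a4) ^ 6e = c9 ^ 6e = a7
byte 5: (93 ^ 50) ^ 20 = c3 ^ 20 = e3
byte 6: (b2 ^ 55) ^ 2f = e7 ^ 2f = c8

0bdb78a5a7e3c8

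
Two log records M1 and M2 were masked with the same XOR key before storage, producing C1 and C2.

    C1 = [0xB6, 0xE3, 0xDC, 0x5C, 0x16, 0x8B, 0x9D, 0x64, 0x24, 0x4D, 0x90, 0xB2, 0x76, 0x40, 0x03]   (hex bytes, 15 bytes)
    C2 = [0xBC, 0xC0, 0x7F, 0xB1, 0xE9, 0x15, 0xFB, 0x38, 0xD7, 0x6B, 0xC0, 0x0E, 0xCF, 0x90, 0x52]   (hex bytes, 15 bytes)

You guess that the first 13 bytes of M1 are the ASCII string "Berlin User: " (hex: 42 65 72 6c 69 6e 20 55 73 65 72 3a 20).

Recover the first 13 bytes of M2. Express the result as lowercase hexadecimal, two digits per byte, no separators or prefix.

4846d18196f046098043228699

First, C1 ⊕ C2 = (M1 ⊕ K) ⊕ (M2 ⊕ K) = M1 ⊕ M2, so the key drops out. Then M2 = (M1 ⊕ M2) ⊕ M1 over the first 13 bytes.
byte 0: (b6 ^ bc) ^ 42 = 0a ^ 42 = 48
byte 1: (e3 ^ c0) ^ 65 = 23 ^ 65 = 46
byte 2: (dc ^ 7f) ^ 72 = a3 ^ 72 = d1
byte 3: (5c ^ b1) ^ 6c = ed ^ 6c = 81
byte 4: (16 ^ e9) ^ 69 = ff ^ 69 = 96
byte 5: (8b ^ 15) ^ 6e = 9e ^ 6e = f0
byte 6: (9d ^ fb) ^ 20 = 66 ^ 20 = 46
byte 7: (64 ^ 38) ^ 55 = 5c ^ 55 = 09
byte 8: (24 ^ d7) ^ 73 = f3 ^ 73 = 80
byte 9: (4d ^ 6b) ^ 65 = 26 ^ 65 = 43
byte 10: (90 ^ c0) ^ 72 = 50 ^ 72 = 22
byte 11: (b2 ^ 0e) ^ 3a = bc ^ 3a = 86
byte 12: (76 ^ cf) ^ 20 = b9 ^ 20 = 99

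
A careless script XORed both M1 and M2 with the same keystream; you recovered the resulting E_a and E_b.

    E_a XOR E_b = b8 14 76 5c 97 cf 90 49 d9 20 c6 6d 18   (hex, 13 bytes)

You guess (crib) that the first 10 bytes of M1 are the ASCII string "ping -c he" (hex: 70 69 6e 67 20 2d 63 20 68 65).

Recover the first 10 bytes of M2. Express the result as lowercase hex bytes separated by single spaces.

c8 7d 18 3b b7 e2 f3 69 b1 45

Since E_a ⊕ E_b = M1 ⊕ M2, XORing with the guessed M1 bytes yields the corresponding M2 bytes: M2 = (E_a ⊕ E_b) ⊕ M1.
10111000 xor 01110000 = 11001000
00010100 xor 01101001 = 01111101
01110110 xor 01101110 = 00011000
01011100 xor 01100111 = 00111011
10010111 xor 00100000 = 10110111
11001111 xor 00101101 = 11100010
10010000 xor 01100011 = 11110011
01001001 xor 00100000 = 01101001
11011001 xor 01101000 = 10110001
00100000 xor 01100101 = 01000101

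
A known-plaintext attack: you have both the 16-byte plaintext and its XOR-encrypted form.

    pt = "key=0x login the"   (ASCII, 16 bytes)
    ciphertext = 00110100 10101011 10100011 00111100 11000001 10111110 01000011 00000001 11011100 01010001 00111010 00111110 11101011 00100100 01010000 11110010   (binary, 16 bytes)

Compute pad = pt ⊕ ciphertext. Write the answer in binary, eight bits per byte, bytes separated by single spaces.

01011111 11001110 11011010 00000001 11110001 11000110 01100011 01101101 10110011 00110110 01010011 01010000 11001011 01010000 00111000 10010111

Since ciphertext = pt ⊕ pad, XORing both sides with pt gives pad = pt ⊕ ciphertext.
byte 0: 107 XOR  52 =  95
byte 1: 101 XOR 171 = 206
byte 2: 121 XOR 163 = 218
byte 3:  61 XOR  60 =   1
byte 4:  48 XOR 193 = 241
byte 5: 120 XOR 190 = 198
byte 6:  32 XOR  67 =  99
byte 7: 108 XOR   1 = 109
byte 8: 111 XOR 220 = 179
byte 9: 103 XOR  81 =  54
byte 10: 105 XOR  58 =  83
byte 11: 110 XOR  62 =  80
byte 12:  32 XOR 235 = 203
byte 13: 116 XOR  36 =  80
byte 14: 104 XOR  80 =  56
byte 15: 101 XOR 242 = 151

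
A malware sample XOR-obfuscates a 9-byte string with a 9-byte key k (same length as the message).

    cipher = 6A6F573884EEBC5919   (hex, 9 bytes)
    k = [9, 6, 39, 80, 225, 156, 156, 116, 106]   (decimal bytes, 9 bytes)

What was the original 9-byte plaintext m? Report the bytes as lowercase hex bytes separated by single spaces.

6a ⊕ 09 = 63
6f ⊕ 06 = 69
57 ⊕ 27 = 70
38 ⊕ 50 = 68
84 ⊕ e1 = 65
ee ⊕ 9c = 72
bc ⊕ 9c = 20
59 ⊕ 74 = 2d
19 ⊕ 6a = 73

63 69 70 68 65 72 20 2d 73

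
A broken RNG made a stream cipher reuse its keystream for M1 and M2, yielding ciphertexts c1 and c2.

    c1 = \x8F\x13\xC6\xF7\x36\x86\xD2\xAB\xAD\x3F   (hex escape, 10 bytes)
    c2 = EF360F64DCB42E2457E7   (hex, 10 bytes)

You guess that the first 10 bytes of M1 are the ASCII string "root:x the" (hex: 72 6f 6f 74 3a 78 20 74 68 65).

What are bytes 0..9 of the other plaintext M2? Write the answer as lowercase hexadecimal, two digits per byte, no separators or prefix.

First, c1 ⊕ c2 = (M1 ⊕ K) ⊕ (M2 ⊕ K) = M1 ⊕ M2, so the key drops out. Then M2 = (M1 ⊕ M2) ⊕ M1 over the first 10 bytes.
byte 0: (8f ⊕ ef) ⊕ 72 = 60 ⊕ 72 = 12
byte 1: (13 ⊕ 36) ⊕ 6f = 25 ⊕ 6f = 4a
byte 2: (c6 ⊕ 0f) ⊕ 6f = c9 ⊕ 6f = a6
byte 3: (f7 ⊕ 64) ⊕ 74 = 93 ⊕ 74 = e7
byte 4: (36 ⊕ dc) ⊕ 3a = ea ⊕ 3a = d0
byte 5: (86 ⊕ b4) ⊕ 78 = 32 ⊕ 78 = 4a
byte 6: (d2 ⊕ 2e) ⊕ 20 = fc ⊕ 20 = dc
byte 7: (ab ⊕ 24) ⊕ 74 = 8f ⊕ 74 = fb
byte 8: (ad ⊕ 57) ⊕ 68 = fa ⊕ 68 = 92
byte 9: (3f ⊕ e7) ⊕ 65 = d8 ⊕ 65 = bd

124aa6e7d04adcfb92bd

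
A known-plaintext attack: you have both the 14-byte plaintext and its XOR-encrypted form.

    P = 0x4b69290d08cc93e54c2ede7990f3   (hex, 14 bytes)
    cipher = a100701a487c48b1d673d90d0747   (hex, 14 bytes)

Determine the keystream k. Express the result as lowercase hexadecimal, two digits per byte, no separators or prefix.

ea69591740b0db549a5d077497b4

Since cipher = P ⊕ k, XORing both sides with P gives k = P ⊕ cipher.
byte 0:  75 XOR 161 = 234
byte 1: 105 XOR   0 = 105
byte 2:  41 XOR 112 =  89
byte 3:  13 XOR  26 =  23
byte 4:   8 XOR  72 =  64
byte 5: 204 XOR 124 = 176
byte 6: 147 XOR  72 = 219
byte 7: 229 XOR 177 =  84
byte 8:  76 XOR 214 = 154
byte 9:  46 XOR 115 =  93
byte 10: 222 XOR 217 =   7
byte 11: 121 XOR  13 = 116
byte 12: 144 XOR   7 = 151
byte 13: 243 XOR  71 = 180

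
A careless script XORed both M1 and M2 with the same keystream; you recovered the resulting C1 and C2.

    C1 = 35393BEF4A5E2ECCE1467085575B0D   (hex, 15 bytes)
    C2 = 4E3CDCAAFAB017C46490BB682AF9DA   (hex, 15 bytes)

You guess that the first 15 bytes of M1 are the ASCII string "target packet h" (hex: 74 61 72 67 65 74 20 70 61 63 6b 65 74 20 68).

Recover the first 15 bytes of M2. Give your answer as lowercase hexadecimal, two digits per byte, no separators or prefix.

First, C1 ⊕ C2 = (M1 ⊕ K) ⊕ (M2 ⊕ K) = M1 ⊕ M2, so the key drops out. Then M2 = (M1 ⊕ M2) ⊕ M1 over the first 15 bytes.
byte 0: (35 XOR 4e) XOR 74 = 7b XOR 74 = 0f
byte 1: (39 XOR 3c) XOR 61 = 05 XOR 61 = 64
byte 2: (3b XOR dc) XOR 72 = e7 XOR 72 = 95
byte 3: (ef XOR aa) XOR 67 = 45 XOR 67 = 22
byte 4: (4a XOR fa) XOR 65 = b0 XOR 65 = d5
byte 5: (5e XOR b0) XOR 74 = ee XOR 74 = 9a
byte 6: (2e XOR 17) XOR 20 = 39 XOR 20 = 19
byte 7: (cc XOR c4) XOR 70 = 08 XOR 70 = 78
byte 8: (e1 XOR 64) XOR 61 = 85 XOR 61 = e4
byte 9: (46 XOR 90) XOR 63 = d6 XOR 63 = b5
byte 10: (70 XOR bb) XOR 6b = cb XOR 6b = a0
byte 11: (85 XOR 68) XOR 65 = ed XOR 65 = 88
byte 12: (57 XOR 2a) XOR 74 = 7d XOR 74 = 09
byte 13: (5b XOR f9) XOR 20 = a2 XOR 20 = 82
byte 14: (0d XOR da) XOR 68 = d7 XOR 68 = bf

0f649522d59a1978e4b5a0880982bf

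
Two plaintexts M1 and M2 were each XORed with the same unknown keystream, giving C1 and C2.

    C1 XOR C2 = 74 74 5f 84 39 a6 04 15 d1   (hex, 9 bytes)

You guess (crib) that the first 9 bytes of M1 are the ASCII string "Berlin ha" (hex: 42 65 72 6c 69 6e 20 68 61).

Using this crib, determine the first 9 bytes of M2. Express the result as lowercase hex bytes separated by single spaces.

Since C1 ⊕ C2 = M1 ⊕ M2, XORing with the guessed M1 bytes yields the corresponding M2 bytes: M2 = (C1 ⊕ C2) ⊕ M1.
byte 0: 74 xor 42 = 36
byte 1: 74 xor 65 = 11
byte 2: 5f xor 72 = 2d
byte 3: 84 xor 6c = e8
byte 4: 39 xor 69 = 50
byte 5: a6 xor 6e = c8
byte 6: 04 xor 20 = 24
byte 7: 15 xor 68 = 7d
byte 8: d1 xor 61 = b0

36 11 2d e8 50 c8 24 7d b0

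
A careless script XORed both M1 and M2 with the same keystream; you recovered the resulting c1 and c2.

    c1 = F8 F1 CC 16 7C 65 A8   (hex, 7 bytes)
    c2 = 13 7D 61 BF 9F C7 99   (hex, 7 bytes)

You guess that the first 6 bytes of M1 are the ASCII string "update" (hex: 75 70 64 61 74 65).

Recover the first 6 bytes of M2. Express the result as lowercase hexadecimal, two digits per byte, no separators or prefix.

9efcc9c897c7

First, c1 ⊕ c2 = (M1 ⊕ K) ⊕ (M2 ⊕ K) = M1 ⊕ M2, so the key drops out. Then M2 = (M1 ⊕ M2) ⊕ M1 over the first 6 bytes.
byte 0: (f8 ⊕ 13) ⊕ 75 = eb ⊕ 75 = 9e
byte 1: (f1 ⊕ 7d) ⊕ 70 = 8c ⊕ 70 = fc
byte 2: (cc ⊕ 61) ⊕ 64 = ad ⊕ 64 = c9
byte 3: (16 ⊕ bf) ⊕ 61 = a9 ⊕ 61 = c8
byte 4: (7c ⊕ 9f) ⊕ 74 = e3 ⊕ 74 = 97
byte 5: (65 ⊕ c7) ⊕ 65 = a2 ⊕ 65 = c7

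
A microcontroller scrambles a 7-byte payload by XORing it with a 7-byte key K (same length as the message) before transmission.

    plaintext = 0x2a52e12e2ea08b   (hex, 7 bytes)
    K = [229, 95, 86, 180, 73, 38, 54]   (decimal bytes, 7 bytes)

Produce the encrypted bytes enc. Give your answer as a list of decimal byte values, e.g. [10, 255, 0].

[207, 13, 183, 154, 103, 134, 189]

2a ⊕ e5 = cf
52 ⊕ 5f = 0d
e1 ⊕ 56 = b7
2e ⊕ b4 = 9a
2e ⊕ 49 = 67
a0 ⊕ 26 = 86
8b ⊕ 36 = bd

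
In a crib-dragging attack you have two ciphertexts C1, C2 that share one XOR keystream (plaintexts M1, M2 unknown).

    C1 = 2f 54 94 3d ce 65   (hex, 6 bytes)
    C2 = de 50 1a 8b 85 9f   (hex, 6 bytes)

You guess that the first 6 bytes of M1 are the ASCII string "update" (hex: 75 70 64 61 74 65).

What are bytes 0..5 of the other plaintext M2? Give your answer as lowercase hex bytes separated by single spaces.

First, C1 ⊕ C2 = (M1 ⊕ K) ⊕ (M2 ⊕ K) = M1 ⊕ M2, so the key drops out. Then M2 = (M1 ⊕ M2) ⊕ M1 over the first 6 bytes.
byte 0: (2f ^ de) ^ 75 = f1 ^ 75 = 84
byte 1: (54 ^ 50) ^ 70 = 04 ^ 70 = 74
byte 2: (94 ^ 1a) ^ 64 = 8e ^ 64 = ea
byte 3: (3d ^ 8b) ^ 61 = b6 ^ 61 = d7
byte 4: (ce ^ 85) ^ 74 = 4b ^ 74 = 3f
byte 5: (65 ^ 9f) ^ 65 = fa ^ 65 = 9f

84 74 ea d7 3f 9f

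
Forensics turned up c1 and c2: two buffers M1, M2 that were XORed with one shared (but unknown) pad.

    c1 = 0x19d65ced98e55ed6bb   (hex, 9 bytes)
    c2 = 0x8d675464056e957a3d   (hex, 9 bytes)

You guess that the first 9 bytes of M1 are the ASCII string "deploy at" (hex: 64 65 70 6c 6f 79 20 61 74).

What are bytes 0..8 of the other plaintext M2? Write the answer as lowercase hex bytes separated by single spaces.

First, c1 ⊕ c2 = (M1 ⊕ K) ⊕ (M2 ⊕ K) = M1 ⊕ M2, so the key drops out. Then M2 = (M1 ⊕ M2) ⊕ M1 over the first 9 bytes.
byte 0: (19 xor 8d) xor 64 = 94 xor 64 = f0
byte 1: (d6 xor 67) xor 65 = b1 xor 65 = d4
byte 2: (5c xor 54) xor 70 = 08 xor 70 = 78
byte 3: (ed xor 64) xor 6c = 89 xor 6c = e5
byte 4: (98 xor 05) xor 6f = 9d xor 6f = f2
byte 5: (e5 xor 6e) xor 79 = 8b xor 79 = f2
byte 6: (5e xor 95) xor 20 = cb xor 20 = eb
byte 7: (d6 xor 7a) xor 61 = ac xor 61 = cd
byte 8: (bb xor 3d) xor 74 = 86 xor 74 = f2

f0 d4 78 e5 f2 f2 eb cd f2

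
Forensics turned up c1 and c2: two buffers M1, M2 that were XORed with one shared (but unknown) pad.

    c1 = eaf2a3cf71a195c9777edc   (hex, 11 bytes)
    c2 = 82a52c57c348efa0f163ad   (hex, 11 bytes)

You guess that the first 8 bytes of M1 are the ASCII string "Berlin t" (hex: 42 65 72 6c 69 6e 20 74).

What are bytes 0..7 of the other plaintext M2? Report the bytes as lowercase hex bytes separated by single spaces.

2a 32 fd f4 db 87 5a 1d

First, c1 ⊕ c2 = (M1 ⊕ K) ⊕ (M2 ⊕ K) = M1 ⊕ M2, so the key drops out. Then M2 = (M1 ⊕ M2) ⊕ M1 over the first 8 bytes.
byte 0: (ea xor 82) xor 42 = 68 xor 42 = 2a
byte 1: (f2 xor a5) xor 65 = 57 xor 65 = 32
byte 2: (a3 xor 2c) xor 72 = 8f xor 72 = fd
byte 3: (cf xor 57) xor 6c = 98 xor 6c = f4
byte 4: (71 xor c3) xor 69 = b2 xor 69 = db
byte 5: (a1 xor 48) xor 6e = e9 xor 6e = 87
byte 6: (95 xor ef) xor 20 = 7a xor 20 = 5a
byte 7: (c9 xor a0) xor 74 = 69 xor 74 = 1d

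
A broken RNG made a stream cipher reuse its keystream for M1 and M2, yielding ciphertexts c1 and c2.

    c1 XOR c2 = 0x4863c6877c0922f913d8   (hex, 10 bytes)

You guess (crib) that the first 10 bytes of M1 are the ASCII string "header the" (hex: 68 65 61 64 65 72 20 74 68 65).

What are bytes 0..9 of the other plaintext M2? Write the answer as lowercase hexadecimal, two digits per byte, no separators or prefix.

2006a7e3197b028d7bbd

Since c1 ⊕ c2 = M1 ⊕ M2, XORing with the guessed M1 bytes yields the corresponding M2 bytes: M2 = (c1 ⊕ c2) ⊕ M1.
byte 0: 01001000 xor 01101000 = 00100000
byte 1: 01100011 xor 01100101 = 00000110
byte 2: 11000110 xor 01100001 = 10100111
byte 3: 10000111 xor 01100100 = 11100011
byte 4: 01111100 xor 01100101 = 00011001
byte 5: 00001001 xor 01110010 = 01111011
byte 6: 00100010 xor 00100000 = 00000010
byte 7: 11111001 xor 01110100 = 10001101
byte 8: 00010011 xor 01101000 = 01111011
byte 9: 11011000 xor 01100101 = 10111101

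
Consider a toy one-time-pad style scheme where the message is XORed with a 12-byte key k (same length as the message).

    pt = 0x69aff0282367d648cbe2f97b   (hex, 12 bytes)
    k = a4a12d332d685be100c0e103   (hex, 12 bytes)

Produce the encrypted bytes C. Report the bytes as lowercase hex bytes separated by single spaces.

cd 0e dd 1b 0e 0f 8d a9 cb 22 18 78

105 XOR 164 = 205
175 XOR 161 =  14
240 XOR  45 = 221
 40 XOR  51 =  27
 35 XOR  45 =  14
103 XOR 104 =  15
214 XOR  91 = 141
 72 XOR 225 = 169
203 XOR   0 = 203
226 XOR 192 =  34
249 XOR 225 =  24
123 XOR   3 = 120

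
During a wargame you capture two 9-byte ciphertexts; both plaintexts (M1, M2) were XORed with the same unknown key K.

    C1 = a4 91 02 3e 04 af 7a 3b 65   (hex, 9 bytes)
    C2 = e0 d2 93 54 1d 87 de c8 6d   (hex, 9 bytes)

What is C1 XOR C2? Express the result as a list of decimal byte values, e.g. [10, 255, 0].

[68, 67, 145, 106, 25, 40, 164, 243, 8]

C1 ⊕ C2 = (M1 ⊕ K) ⊕ (M2 ⊕ K) = M1 ⊕ M2 — the shared key cancels under XOR.
a4 XOR e0 = 44
91 XOR d2 = 43
02 XOR 93 = 91
3e XOR 54 = 6a
04 XOR 1d = 19
af XOR 87 = 28
7a XOR de = a4
3b XOR c8 = f3
65 XOR 6d = 08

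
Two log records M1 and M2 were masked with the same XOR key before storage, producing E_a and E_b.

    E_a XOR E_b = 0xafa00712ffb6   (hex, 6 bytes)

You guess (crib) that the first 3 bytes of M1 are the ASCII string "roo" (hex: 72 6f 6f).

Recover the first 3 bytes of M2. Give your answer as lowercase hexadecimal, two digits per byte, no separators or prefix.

Since E_a ⊕ E_b = M1 ⊕ M2, XORing with the guessed M1 bytes yields the corresponding M2 bytes: M2 = (E_a ⊕ E_b) ⊕ M1.
af xor 72 = dd
a0 xor 6f = cf
07 xor 6f = 68

ddcf68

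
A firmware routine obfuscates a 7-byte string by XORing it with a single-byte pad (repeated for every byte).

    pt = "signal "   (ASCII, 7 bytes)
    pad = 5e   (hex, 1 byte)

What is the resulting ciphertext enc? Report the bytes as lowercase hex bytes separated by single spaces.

The 1-byte key repeats, so the effective keystream is 5e 5e 5e 5e 5e 5e 5e.
byte 0: 73 xor 5e = 2d
byte 1: 69 xor 5e = 37
byte 2: 67 xor 5e = 39
byte 3: 6e xor 5e = 30
byte 4: 61 xor 5e = 3f
byte 5: 6c xor 5e = 32
byte 6: 20 xor 5e = 7e

2d 37 39 30 3f 32 7e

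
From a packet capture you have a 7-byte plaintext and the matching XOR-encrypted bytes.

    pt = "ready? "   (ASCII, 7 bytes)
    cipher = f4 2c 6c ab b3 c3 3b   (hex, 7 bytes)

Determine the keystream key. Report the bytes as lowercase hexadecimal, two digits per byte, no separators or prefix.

86490dcfcafc1b

Since cipher = pt ⊕ key, XORing both sides with pt gives key = pt ⊕ cipher.
72 ^ f4 = 86
65 ^ 2c = 49
61 ^ 6c = 0d
64 ^ ab = cf
79 ^ b3 = ca
3f ^ c3 = fc
20 ^ 3b = 1b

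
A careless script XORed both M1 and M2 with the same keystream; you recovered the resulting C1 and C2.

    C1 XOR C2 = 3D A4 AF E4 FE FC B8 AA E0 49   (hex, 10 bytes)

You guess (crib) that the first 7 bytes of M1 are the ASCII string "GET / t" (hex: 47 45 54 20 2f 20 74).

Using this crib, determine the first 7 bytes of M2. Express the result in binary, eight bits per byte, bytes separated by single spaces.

01111010 11100001 11111011 11000100 11010001 11011100 11001100

Since C1 ⊕ C2 = M1 ⊕ M2, XORing with the guessed M1 bytes yields the corresponding M2 bytes: M2 = (C1 ⊕ C2) ⊕ M1.
 61 xor  71 = 122
164 xor  69 = 225
175 xor  84 = 251
228 xor  32 = 196
254 xor  47 = 209
252 xor  32 = 220
184 xor 116 = 204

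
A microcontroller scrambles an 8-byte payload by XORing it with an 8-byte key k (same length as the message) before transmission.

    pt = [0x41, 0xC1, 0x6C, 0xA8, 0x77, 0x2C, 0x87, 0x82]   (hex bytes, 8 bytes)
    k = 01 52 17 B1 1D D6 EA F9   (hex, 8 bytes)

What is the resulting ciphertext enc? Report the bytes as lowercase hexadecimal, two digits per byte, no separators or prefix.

01000001 ^ 00000001 = 01000000
11000001 ^ 01010010 = 10010011
01101100 ^ 00010111 = 01111011
10101000 ^ 10110001 = 00011001
01110111 ^ 00011101 = 01101010
00101100 ^ 11010110 = 11111010
10000111 ^ 11101010 = 01101101
10000010 ^ 11111001 = 01111011

40937b196afa6d7b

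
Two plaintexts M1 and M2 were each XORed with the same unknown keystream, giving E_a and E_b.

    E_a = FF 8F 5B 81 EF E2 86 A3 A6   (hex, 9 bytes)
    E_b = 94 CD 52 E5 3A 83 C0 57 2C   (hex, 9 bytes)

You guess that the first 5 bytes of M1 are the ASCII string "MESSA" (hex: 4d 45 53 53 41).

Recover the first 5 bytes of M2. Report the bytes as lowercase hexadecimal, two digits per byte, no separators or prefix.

First, E_a ⊕ E_b = (M1 ⊕ K) ⊕ (M2 ⊕ K) = M1 ⊕ M2, so the key drops out. Then M2 = (M1 ⊕ M2) ⊕ M1 over the first 5 bytes.
byte 0: (ff XOR 94) XOR 4d = 6b XOR 4d = 26
byte 1: (8f XOR cd) XOR 45 = 42 XOR 45 = 07
byte 2: (5b XOR 52) XOR 53 = 09 XOR 53 = 5a
byte 3: (81 XOR e5) XOR 53 = 64 XOR 53 = 37
byte 4: (ef XOR 3a) XOR 41 = d5 XOR 41 = 94

26075a3794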